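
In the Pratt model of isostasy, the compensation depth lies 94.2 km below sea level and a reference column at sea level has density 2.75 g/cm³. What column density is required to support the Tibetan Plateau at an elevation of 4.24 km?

Pratt balance: ρ_ref D = ρ (D + h).
ρ = ρ_ref D/(D + h) = 2.75 × 94.2 km/(94.2 km + 4.24 km) = 2.63 g/cm³.

2.63 g/cm³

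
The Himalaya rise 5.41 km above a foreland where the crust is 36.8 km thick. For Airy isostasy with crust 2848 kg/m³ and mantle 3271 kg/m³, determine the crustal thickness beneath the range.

Root depth r = h ρ_c / (ρ_m − ρ_c) = 5.41 km × 2848 / 423 = 36.42 km.
Total thickness = T + h + r = 36.8 km + 5.41 km + 36.42 km = 78.6 km.

78.6 km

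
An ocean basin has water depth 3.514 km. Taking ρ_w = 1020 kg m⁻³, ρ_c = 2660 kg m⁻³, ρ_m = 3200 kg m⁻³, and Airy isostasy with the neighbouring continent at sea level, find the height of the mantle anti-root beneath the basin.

10.7 km

Balancing pressure at the compensation depth: replacing crust with seawater at the top is compensated by replacing crust with mantle at the base: d (ρ_c − ρ_w) = a (ρ_m − ρ_c).
a = d (ρ_c − ρ_w)/(ρ_m − ρ_c) = 3.514 km × 1640/540 = 10.7 km.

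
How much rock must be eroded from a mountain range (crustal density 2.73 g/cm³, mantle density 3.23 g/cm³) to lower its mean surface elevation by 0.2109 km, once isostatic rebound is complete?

1.36 km

Net drop Δ = e − u = e − e ρ_c/ρ_m = e (ρ_m − ρ_c)/ρ_m.
e = Δ ρ_m/(ρ_m − ρ_c) = 0.2109 km × 3.23/0.5 = 1.36 km.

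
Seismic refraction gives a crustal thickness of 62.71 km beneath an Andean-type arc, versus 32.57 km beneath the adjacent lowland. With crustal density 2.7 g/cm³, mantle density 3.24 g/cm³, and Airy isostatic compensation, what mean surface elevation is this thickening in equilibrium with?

5.02 km

Excess crust Δ = 62.71 km − 32.57 km = 30.14 km, split between elevation h and root r with h + r = Δ.
Airy balance ρ_c h = (ρ_m − ρ_c) r gives r = h ρ_c/(ρ_m − ρ_c), so h (1 + ρ_c/(ρ_m − ρ_c)) = Δ, i.e. h = Δ (ρ_m − ρ_c)/ρ_m.
h = 30.14 km × 0.54/3.24 = 5.02 km.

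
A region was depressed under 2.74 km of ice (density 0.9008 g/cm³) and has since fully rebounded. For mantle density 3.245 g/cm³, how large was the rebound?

0.761 km

Removing the load lets mantle flow back in; uplift u satisfies ρ_ice t = ρ_m u.
u = t ρ_ice/ρ_m = 2.74 km × 0.9008/3.245 = 0.761 km.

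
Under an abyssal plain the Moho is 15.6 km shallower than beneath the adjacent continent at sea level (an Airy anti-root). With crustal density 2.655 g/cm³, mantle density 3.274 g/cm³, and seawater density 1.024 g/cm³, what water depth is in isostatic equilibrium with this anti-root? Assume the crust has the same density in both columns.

5.92 km

Replacing a thickness d of crust by seawater at the top must be balanced by replacing crust with mantle at the base: d (ρ_c − ρ_w) = a (ρ_m − ρ_c).
d = a (ρ_m − ρ_c)/(ρ_c − ρ_w) = 15.6 km × 0.619/1.631 = 5.92 km.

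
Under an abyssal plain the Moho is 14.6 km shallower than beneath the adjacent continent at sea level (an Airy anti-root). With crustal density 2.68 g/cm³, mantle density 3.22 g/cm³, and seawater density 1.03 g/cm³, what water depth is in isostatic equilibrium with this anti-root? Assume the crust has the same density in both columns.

4.78 km

Replacing a thickness d of crust by seawater at the top must be balanced by replacing crust with mantle at the base: d (ρ_c − ρ_w) = a (ρ_m − ρ_c).
d = a (ρ_m − ρ_c)/(ρ_c − ρ_w) = 14.6 km × 0.54/1.65 = 4.78 km.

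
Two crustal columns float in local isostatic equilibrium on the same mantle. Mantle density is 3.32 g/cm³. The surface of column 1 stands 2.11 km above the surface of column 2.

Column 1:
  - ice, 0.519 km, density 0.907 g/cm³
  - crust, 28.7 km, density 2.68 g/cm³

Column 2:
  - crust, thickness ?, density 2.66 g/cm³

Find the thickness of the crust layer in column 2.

19.1 km

Take the compensation level at the base of the deeper column (depth z_c below the surface of column 1) and equate Σ ρ_i t_i down to z_c; mantle fills any gap and the z_c terms cancel.
Column 1: 0.519×0.907 + 28.7×2.68 + (z_c − 29.219)×3.32
Column 2: 2.11×0 + x×2.66 + (z_c − 2.11 − 0 − x)×3.32
The z_c×3.32 term appears on both sides and cancels. Collect the known terms of each column as K = Σ(ρt)_known − 3.32 × (depth of known layers): K_1 = 77.386733 − 3.32×29.219 = −19.620347; K_2 = 0 − 3.32×(2.11 + 0) = −7.0052.
Balance: K_1 = K_2 − x×(3.32 − 2.66), so x = (K_2 − K_1)/(3.32 − 2.66) = 12.6151/0.66 = 19.1 km.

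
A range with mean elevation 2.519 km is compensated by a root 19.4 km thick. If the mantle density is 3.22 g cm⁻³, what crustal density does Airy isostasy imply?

ρ_c h = (ρ_m − ρ_c) r → ρ_c (h + r) = ρ_m r → ρ_c = ρ_m r / (h + r).
ρ_c = 3.22 × 19.4 km / (2.519 km + 19.4 km) = 2.85 g cm⁻³.

2.85 g cm⁻³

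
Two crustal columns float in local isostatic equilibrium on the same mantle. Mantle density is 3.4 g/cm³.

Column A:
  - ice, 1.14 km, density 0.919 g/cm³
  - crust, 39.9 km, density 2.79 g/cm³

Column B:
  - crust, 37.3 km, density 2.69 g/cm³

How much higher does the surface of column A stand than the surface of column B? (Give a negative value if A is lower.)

For any compensation level in the mantle, the mantle terms cancel and isostasy reduces to e = (Σt_A − Σt_B) − (Σ(ρt)_A − Σ(ρt)_B) / ρ_m.
Σt_A = 41.04 km; Σt_B = 37.3 km; Σ(ρt)_A = 112.36866; Σ(ρt)_B = 100.337 (in km·g/cm³).
e = (41.04 − 37.3) − (112.36866 − 100.337) / 3.4 = 0.201 km.

0.201 km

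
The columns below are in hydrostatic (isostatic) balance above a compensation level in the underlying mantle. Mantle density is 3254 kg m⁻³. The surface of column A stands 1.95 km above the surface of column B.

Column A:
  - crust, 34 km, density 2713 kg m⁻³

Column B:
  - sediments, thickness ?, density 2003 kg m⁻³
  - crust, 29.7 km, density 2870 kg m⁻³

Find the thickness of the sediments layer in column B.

Take the compensation level at the base of the deeper column (depth z_c below the surface of column A) and equate Σ ρ_i t_i down to z_c; mantle fills any gap and the z_c terms cancel.
Column A: 34×2713 + (z_c − 34)×3254
Column B: 1.95×0 + x×2003 + 29.7×2870 + (z_c − 1.95 − 29.7 − x)×3254
The z_c×3254 term appears on both sides and cancels. Collect the known terms of each column as K = Σ(ρt)_known − 3254 × (depth of known layers): K_A = 92242 − 3254×34 = −18394; K_B = 85239 − 3254×(1.95 + 29.7) = −17750.1.
Balance: K_A = K_B − x×(3254 − 2003), so x = (K_B − K_A)/(3254 − 2003) = 643.9/1251 = 0.515 km.

0.515 km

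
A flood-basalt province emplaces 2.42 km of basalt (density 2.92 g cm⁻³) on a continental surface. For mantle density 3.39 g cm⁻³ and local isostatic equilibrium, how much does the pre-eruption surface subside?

Subaerial loading: s = t ρ_load / ρ_m.
s = 2.42 km × 2.92/3.39 = 2.08 km.

2.08 km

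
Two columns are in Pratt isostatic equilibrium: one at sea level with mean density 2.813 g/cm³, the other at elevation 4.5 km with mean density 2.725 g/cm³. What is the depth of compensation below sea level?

ρ_ref D = ρ (D + h) → D (ρ_ref − ρ) = ρ h.
D = ρ h/(ρ_ref − ρ) = 2.725 × 4.5 km/(2.813 − 2.725) = 139 km.

139 km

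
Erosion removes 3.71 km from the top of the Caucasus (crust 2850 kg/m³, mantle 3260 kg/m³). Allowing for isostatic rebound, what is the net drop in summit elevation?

Rebound u = e ρ_c/ρ_m = 3.71 km × 2850/3260 = 3.243 km.
Net surface drop = e − u = 3.71 km − 3.243 km = e (ρ_m − ρ_c)/ρ_m = 0.467 km.

0.467 km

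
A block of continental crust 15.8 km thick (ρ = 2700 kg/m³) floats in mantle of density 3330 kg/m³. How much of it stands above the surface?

2.99 km

Floating equilibrium: submerged depth d = t ρ_obj/ρ_fluid = 15.8 km × 2700/3330 = 12.81 km.
Freeboard = t − d = 15.8 km − 12.81 km = 2.99 km.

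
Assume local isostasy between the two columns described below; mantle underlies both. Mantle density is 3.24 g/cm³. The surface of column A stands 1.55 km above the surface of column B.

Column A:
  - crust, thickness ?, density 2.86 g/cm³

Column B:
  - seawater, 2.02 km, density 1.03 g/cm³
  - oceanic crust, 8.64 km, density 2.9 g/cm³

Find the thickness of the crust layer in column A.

Take the compensation level at the base of the deeper column (depth z_c below the surface of column A) and equate Σ ρ_i t_i down to z_c; mantle fills any gap and the z_c terms cancel.
Column A: x×2.86 + (z_c − 0 − x)×3.24
Column B: 1.55×0 + 2.02×1.03 + 8.64×2.9 + (z_c − 1.55 − 10.66)×3.24
The z_c×3.24 term appears on both sides and cancels. Collect the known terms of each column as K = Σ(ρt)_known − 3.24 × (depth of known layers): K_A = 0 − 3.24×0 = 0; K_B = 27.1366 − 3.24×(1.55 + 10.66) = −12.4238.
Balance: K_A − x×(3.24 − 2.86) = K_B, so x = (K_A − K_B)/(3.24 − 2.86) = 12.4238/0.38 = 32.7 km.

32.7 km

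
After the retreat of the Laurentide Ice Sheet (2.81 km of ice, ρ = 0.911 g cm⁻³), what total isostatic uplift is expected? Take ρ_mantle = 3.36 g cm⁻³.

0.762 km

Removing the load lets mantle flow back in; uplift u satisfies ρ_ice t = ρ_m u.
u = t ρ_ice/ρ_m = 2.81 km × 0.911/3.36 = 0.762 km.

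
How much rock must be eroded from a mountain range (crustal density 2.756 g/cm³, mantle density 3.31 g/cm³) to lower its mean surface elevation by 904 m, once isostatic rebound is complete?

5400 m

Net drop Δ = e − u = e − e ρ_c/ρ_m = e (ρ_m − ρ_c)/ρ_m.
e = Δ ρ_m/(ρ_m − ρ_c) = 904 m × 3.31/0.554 = 5400 m.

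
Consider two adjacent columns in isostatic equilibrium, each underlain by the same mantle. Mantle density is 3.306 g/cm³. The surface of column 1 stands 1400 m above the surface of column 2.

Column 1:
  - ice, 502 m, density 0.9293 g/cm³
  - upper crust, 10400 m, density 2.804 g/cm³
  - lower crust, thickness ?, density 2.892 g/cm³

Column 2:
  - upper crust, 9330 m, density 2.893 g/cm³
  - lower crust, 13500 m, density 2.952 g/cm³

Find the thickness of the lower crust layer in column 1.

16500 m

Take the compensation level at the base of the deeper column (depth z_c below the surface of column 1) and equate Σ ρ_i t_i down to z_c; mantle fills any gap and the z_c terms cancel.
Column 1: 502×0.9293 + 10400×2.804 + x×2.892 + (z_c − 10902 − x)×3.306
Column 2: 1400×0 + 9330×2.893 + 13500×2.952 + (z_c − 1400 − 22830)×3.306
The z_c×3.306 term appears on both sides and cancels. Collect the known terms of each column as K = Σ(ρt)_known − 3.306 × (depth of known layers): K_1 = 29628.1086 − 3.306×10902 = −6413.9034; K_2 = 66843.69 − 3.306×(1400 + 22830) = −13260.69.
Balance: K_1 − x×(3.306 − 2.892) = K_2, so x = (K_1 − K_2)/(3.306 − 2.892) = 6846.79/0.414 = 16500 m.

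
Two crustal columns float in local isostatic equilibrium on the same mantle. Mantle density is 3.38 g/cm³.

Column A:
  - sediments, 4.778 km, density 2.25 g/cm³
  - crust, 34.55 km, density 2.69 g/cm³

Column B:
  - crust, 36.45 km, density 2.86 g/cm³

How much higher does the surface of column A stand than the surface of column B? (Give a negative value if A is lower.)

For any compensation level in the mantle, the mantle terms cancel and isostasy reduces to e = (Σt_A − Σt_B) − (Σ(ρt)_A − Σ(ρt)_B) / ρ_m.
Σt_A = 39.328 km; Σt_B = 36.45 km; Σ(ρt)_A = 103.69; Σ(ρt)_B = 104.247 (in km·g/cm³).
e = (39.328 − 36.45) − (103.69 − 104.247) / 3.38 = 3.04 km.

3.04 km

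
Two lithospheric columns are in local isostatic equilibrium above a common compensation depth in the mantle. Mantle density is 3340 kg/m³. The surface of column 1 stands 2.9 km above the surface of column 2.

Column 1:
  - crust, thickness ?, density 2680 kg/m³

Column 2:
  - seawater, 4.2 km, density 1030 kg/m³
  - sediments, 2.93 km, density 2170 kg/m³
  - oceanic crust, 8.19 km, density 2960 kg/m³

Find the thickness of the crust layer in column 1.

39.3 km

Take the compensation level at the base of the deeper column (depth z_c below the surface of column 1) and equate Σ ρ_i t_i down to z_c; mantle fills any gap and the z_c terms cancel.
Column 1: x×2680 + (z_c − 0 − x)×3340
Column 2: 2.9×0 + 4.2×1030 + 2.93×2170 + 8.19×2960 + (z_c − 2.9 − 15.32)×3340
The z_c×3340 term appears on both sides and cancels. Collect the known terms of each column as K = Σ(ρt)_known − 3340 × (depth of known layers): K_1 = 0 − 3340×0 = 0; K_2 = 34926.5 − 3340×(2.9 + 15.32) = −25928.3.
Balance: K_1 − x×(3340 − 2680) = K_2, so x = (K_1 − K_2)/(3340 − 2680) = 25928.3/660 = 39.3 km.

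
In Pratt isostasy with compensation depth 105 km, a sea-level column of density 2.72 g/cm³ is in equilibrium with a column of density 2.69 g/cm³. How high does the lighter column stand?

1.17 km

ρ_ref D = ρ (D + h) → h = D (ρ_ref − ρ)/ρ.
h = 105 km × (2.72 − 2.69)/2.69 = 1.17 km.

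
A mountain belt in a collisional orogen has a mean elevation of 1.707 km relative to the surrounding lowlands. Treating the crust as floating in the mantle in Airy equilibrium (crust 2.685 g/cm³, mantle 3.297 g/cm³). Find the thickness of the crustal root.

Isostatic balance requires: the weight of the topography is balanced by the buoyancy of the root, ρ_c h = (ρ_m − ρ_c) r.
r = h · ρ_c / (ρ_m − ρ_c) = 1.707 km × 2.685 / (3.297 − 2.685) = 7.49 km.

7.49 km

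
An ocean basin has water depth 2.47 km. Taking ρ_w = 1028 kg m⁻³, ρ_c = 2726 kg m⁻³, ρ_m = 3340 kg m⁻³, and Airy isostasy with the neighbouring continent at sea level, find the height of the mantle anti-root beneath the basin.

By Archimedes' principle applied to the lithosphere: replacing crust with seawater at the top is compensated by replacing crust with mantle at the base: d (ρ_c − ρ_w) = a (ρ_m − ρ_c).
a = d (ρ_c − ρ_w)/(ρ_m − ρ_c) = 2.47 km × 1698/614 = 6.83 km.

6.83 km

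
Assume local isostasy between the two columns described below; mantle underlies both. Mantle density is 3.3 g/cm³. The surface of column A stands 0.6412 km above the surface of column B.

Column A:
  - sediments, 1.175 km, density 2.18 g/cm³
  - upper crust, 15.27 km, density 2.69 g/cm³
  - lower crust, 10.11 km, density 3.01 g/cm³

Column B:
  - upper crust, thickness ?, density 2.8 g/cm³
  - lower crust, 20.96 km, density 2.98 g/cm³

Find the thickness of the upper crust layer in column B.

9.48 km

Take the compensation level at the base of the deeper column (depth z_c below the surface of column A) and equate Σ ρ_i t_i down to z_c; mantle fills any gap and the z_c terms cancel.
Column A: 1.175×2.18 + 15.27×2.69 + 10.11×3.01 + (z_c − 26.555)×3.3
Column B: 0.6412×0 + x×2.8 + 20.96×2.98 + (z_c − 0.6412 − 20.96 − x)×3.3
The z_c×3.3 term appears on both sides and cancels. Collect the known terms of each column as K = Σ(ρt)_known − 3.3 × (depth of known layers): K_A = 74.0689 − 3.3×26.555 = −13.5626; K_B = 62.4608 − 3.3×(0.6412 + 20.96) = −8.82316.
Balance: K_A = K_B − x×(3.3 − 2.8), so x = (K_B − K_A)/(3.3 − 2.8) = 4.73944/0.5 = 9.48 km.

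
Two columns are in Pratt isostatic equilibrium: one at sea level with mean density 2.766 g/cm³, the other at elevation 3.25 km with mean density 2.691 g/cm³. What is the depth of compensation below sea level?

ρ_ref D = ρ (D + h) → D (ρ_ref − ρ) = ρ h.
D = ρ h/(ρ_ref − ρ) = 2.691 × 3.25 km/(2.766 − 2.691) = 117 km.

117 km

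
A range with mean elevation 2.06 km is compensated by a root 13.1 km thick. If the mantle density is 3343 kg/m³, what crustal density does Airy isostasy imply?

2890 kg/m³

ρ_c h = (ρ_m − ρ_c) r → ρ_c (h + r) = ρ_m r → ρ_c = ρ_m r / (h + r).
ρ_c = 3343 × 13.1 km / (2.06 km + 13.1 km) = 2890 kg/m³.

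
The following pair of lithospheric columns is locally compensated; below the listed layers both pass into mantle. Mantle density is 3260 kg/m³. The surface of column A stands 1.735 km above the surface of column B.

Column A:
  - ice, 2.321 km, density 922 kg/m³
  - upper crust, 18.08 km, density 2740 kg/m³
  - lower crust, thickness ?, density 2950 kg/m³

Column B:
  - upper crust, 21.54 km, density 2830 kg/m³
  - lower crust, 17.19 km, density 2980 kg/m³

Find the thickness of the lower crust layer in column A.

15.8 km

Take the compensation level at the base of the deeper column (depth z_c below the surface of column A) and equate Σ ρ_i t_i down to z_c; mantle fills any gap and the z_c terms cancel.
Column A: 2.321×922 + 18.08×2740 + x×2950 + (z_c − 20.401 − x)×3260
Column B: 1.735×0 + 21.54×2830 + 17.19×2980 + (z_c − 1.735 − 38.73)×3260
The z_c×3260 term appears on both sides and cancels. Collect the known terms of each column as K = Σ(ρt)_known − 3260 × (depth of known layers): K_A = 51679.162 − 3260×20.401 = −14828.098; K_B = 112184.4 − 3260×(1.735 + 38.73) = −19731.5.
Balance: K_A − x×(3260 − 2950) = K_B, so x = (K_A − K_B)/(3260 − 2950) = 4903.4/310 = 15.8 km.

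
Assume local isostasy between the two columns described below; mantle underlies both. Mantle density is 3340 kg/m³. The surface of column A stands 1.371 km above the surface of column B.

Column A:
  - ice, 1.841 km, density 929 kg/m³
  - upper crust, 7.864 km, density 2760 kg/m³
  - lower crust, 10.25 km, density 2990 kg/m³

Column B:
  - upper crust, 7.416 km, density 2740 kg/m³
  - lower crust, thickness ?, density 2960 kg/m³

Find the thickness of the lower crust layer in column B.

9.36 km

Take the compensation level at the base of the deeper column (depth z_c below the surface of column A) and equate Σ ρ_i t_i down to z_c; mantle fills any gap and the z_c terms cancel.
Column A: 1.841×929 + 7.864×2760 + 10.25×2990 + (z_c − 19.955)×3340
Column B: 1.371×0 + 7.416×2740 + x×2960 + (z_c − 1.371 − 7.416 − x)×3340
The z_c×3340 term appears on both sides and cancels. Collect the known terms of each column as K = Σ(ρt)_known − 3340 × (depth of known layers): K_A = 54062.429 − 3340×19.955 = −12587.271; K_B = 20319.84 − 3340×(1.371 + 7.416) = −9028.74.
Balance: K_A = K_B − x×(3340 − 2960), so x = (K_B − K_A)/(3340 − 2960) = 3558.53/380 = 9.36 km.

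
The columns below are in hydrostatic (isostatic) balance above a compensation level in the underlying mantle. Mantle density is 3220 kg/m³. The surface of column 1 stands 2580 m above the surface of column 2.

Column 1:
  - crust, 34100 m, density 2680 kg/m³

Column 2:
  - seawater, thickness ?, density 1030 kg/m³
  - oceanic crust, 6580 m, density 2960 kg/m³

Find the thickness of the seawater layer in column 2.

3830 m

Take the compensation level at the base of the deeper column (depth z_c below the surface of column 1) and equate Σ ρ_i t_i down to z_c; mantle fills any gap and the z_c terms cancel.
Column 1: 34100×2680 + (z_c − 34100)×3220
Column 2: 2580×0 + x×1030 + 6580×2960 + (z_c − 2580 − 6580 − x)×3220
The z_c×3220 term appears on both sides and cancels. Collect the known terms of each column as K = Σ(ρt)_known − 3220 × (depth of known layers): K_1 = 91388000 − 3220×34100 = −18414000; K_2 = 19476800 − 3220×(2580 + 6580) = −10018400.
Balance: K_1 = K_2 − x×(3220 − 1030), so x = (K_2 − K_1)/(3220 − 1030) = 8395600/2190 = 3830 m.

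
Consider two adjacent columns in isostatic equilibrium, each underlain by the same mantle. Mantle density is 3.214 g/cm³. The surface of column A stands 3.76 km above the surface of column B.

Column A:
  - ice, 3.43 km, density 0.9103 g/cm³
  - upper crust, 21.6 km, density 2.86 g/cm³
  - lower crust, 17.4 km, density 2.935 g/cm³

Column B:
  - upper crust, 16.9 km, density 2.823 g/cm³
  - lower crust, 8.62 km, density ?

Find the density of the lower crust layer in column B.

3.02 g/cm³

Take the compensation level at the base of the deeper column (depth z_c below the surface of column A) and equate Σ ρ_i t_i down to z_c; mantle fills any gap and the z_c terms cancel.
Column A: 3.43×0.9103 + 21.6×2.86 + 17.4×2.935 + (z_c − 42.43)×3.214
Column B: 3.76×0 + 16.9×2.823 + 8.62×ρ + (z_c − 3.76 − 25.52)×3.214
The z_c×3.214 term appears on both sides and cancels. Collect the known terms of each column as K = Σ(ρt)_known − 3.214 × (depth of known layers): K_A = 115.967329 − 3.214×42.43 = −20.402691; K_B = 47.7087 − 3.214×(3.76 + 25.52) = −46.39722.
Balance: K_A = K_B + 8.62×ρ, so ρ = (K_A − K_B)/8.62 = 25.9945/8.62 = 3.02 g/cm³.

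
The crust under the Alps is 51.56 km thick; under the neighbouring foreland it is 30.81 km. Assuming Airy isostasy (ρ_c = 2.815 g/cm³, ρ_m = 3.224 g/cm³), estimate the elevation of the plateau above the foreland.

2.63 km

Excess crust Δ = 51.56 km − 30.81 km = 20.75 km, split between elevation h and root r with h + r = Δ.
Airy balance ρ_c h = (ρ_m − ρ_c) r gives r = h ρ_c/(ρ_m − ρ_c), so h (1 + ρ_c/(ρ_m − ρ_c)) = Δ, i.e. h = Δ (ρ_m − ρ_c)/ρ_m.
h = 20.75 km × 0.409/3.224 = 2.63 km.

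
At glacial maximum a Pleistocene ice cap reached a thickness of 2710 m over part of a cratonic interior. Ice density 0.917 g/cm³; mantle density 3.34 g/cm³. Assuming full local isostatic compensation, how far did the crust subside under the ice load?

For local isostatic compensation: the ice load ρ_ice t is balanced by mantle displaced below, ρ_m s.
s = t ρ_ice / ρ_m = 2710 m × 0.917/3.34 = 744 m.

744 m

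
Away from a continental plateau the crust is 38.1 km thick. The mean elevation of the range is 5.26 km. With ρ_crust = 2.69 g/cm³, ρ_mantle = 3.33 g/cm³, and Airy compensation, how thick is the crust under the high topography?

65.5 km

Root depth r = h ρ_c / (ρ_m − ρ_c) = 5.26 km × 2.69 / 0.64 = 22.11 km.
Total thickness = T + h + r = 38.1 km + 5.26 km + 22.11 km = 65.5 km.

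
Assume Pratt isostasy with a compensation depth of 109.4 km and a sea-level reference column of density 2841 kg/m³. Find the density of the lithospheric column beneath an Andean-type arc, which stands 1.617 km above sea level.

Pratt balance: ρ_ref D = ρ (D + h).
ρ = ρ_ref D/(D + h) = 2841 × 109.4 km/(109.4 km + 1.617 km) = 2800 kg/m³.

2800 kg/m³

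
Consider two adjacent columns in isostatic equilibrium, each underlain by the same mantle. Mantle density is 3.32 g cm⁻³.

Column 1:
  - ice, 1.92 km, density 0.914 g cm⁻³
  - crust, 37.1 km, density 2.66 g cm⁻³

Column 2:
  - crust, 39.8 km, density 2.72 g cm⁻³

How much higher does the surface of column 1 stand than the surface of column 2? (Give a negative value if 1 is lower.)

For any compensation level in the mantle, the mantle terms cancel and isostasy reduces to e = (Σt_1 − Σt_2) − (Σ(ρt)_1 − Σ(ρt)_2) / ρ_m.
Σt_1 = 39.02 km; Σt_2 = 39.8 km; Σ(ρt)_1 = 100.44088; Σ(ρt)_2 = 108.256 (in km·g cm⁻³).
e = (39.02 − 39.8) − (100.44088 − 108.256) / 3.32 = 1.57 km.

1.57 km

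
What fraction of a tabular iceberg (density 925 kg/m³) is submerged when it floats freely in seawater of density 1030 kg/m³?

89.8%

Submerged fraction = ρ_obj/ρ_fluid = 925/1030 = 89.8%.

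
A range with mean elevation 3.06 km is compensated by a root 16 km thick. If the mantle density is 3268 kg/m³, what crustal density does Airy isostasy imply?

ρ_c h = (ρ_m − ρ_c) r → ρ_c (h + r) = ρ_m r → ρ_c = ρ_m r / (h + r).
ρ_c = 3268 × 16 km / (3.06 km + 16 km) = 2740 kg/m³.

2740 kg/m³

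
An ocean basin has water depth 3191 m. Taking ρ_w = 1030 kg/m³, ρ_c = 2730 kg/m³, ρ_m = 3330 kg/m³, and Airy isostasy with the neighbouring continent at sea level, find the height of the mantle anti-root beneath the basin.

9040 m

In Airy isostatic equilibrium: replacing crust with seawater at the top is compensated by replacing crust with mantle at the base: d (ρ_c − ρ_w) = a (ρ_m − ρ_c).
a = d (ρ_c − ρ_w)/(ρ_m − ρ_c) = 3191 m × 1700/600 = 9040 m.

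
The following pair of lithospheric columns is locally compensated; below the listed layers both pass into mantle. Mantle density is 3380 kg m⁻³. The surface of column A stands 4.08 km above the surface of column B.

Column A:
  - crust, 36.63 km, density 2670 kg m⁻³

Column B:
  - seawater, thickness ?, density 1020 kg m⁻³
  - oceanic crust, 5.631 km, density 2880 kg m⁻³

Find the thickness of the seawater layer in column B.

Take the compensation level at the base of the deeper column (depth z_c below the surface of column A) and equate Σ ρ_i t_i down to z_c; mantle fills any gap and the z_c terms cancel.
Column A: 36.63×2670 + (z_c − 36.63)×3380
Column B: 4.08×0 + x×1020 + 5.631×2880 + (z_c − 4.08 − 5.631 − x)×3380
The z_c×3380 term appears on both sides and cancels. Collect the known terms of each column as K = Σ(ρt)_known − 3380 × (depth of known layers): K_A = 97802.1 − 3380×36.63 = −26007.3; K_B = 16217.28 − 3380×(4.08 + 5.631) = −16605.9.
Balance: K_A = K_B − x×(3380 − 1020), so x = (K_B − K_A)/(3380 − 1020) = 9401.4/2360 = 3.98 km.

3.98 km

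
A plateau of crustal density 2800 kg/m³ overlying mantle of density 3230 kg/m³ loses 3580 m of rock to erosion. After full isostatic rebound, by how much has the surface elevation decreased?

477 m

Rebound u = e ρ_c/ρ_m = 3580 m × 2800/3230 = 3103 m.
Net surface drop = e − u = 3580 m − 3103 m = e (ρ_m − ρ_c)/ρ_m = 477 m.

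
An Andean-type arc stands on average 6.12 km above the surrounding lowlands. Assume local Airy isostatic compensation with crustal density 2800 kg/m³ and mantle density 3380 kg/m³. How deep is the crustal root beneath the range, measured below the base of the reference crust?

In Airy isostatic equilibrium: the weight of the topography is balanced by the buoyancy of the root, ρ_c h = (ρ_m − ρ_c) r.
r = h · ρ_c / (ρ_m − ρ_c) = 6.12 km × 2800 / (3380 − 2800) = 29.5 km.

29.5 km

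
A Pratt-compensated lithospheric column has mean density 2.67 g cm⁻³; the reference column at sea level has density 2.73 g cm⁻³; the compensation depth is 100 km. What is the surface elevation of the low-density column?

ρ_ref D = ρ (D + h) → h = D (ρ_ref − ρ)/ρ.
h = 100 km × (2.73 − 2.67)/2.67 = 2.25 km.

2.25 km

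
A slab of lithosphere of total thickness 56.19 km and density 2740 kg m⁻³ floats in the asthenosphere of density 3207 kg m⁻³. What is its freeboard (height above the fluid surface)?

Floating equilibrium: submerged depth d = t ρ_obj/ρ_fluid = 56.19 km × 2740/3207 = 48.01 km.
Freeboard = t − d = 56.19 km − 48.01 km = 8.18 km.

8.18 km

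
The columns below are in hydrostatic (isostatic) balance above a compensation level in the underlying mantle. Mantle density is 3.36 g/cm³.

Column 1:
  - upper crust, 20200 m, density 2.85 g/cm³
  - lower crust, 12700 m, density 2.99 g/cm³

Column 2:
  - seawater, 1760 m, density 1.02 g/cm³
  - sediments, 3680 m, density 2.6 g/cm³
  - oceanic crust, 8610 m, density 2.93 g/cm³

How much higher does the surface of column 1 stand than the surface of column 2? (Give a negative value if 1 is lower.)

For any compensation level in the mantle, the mantle terms cancel and isostasy reduces to e = (Σt_1 − Σt_2) − (Σ(ρt)_1 − Σ(ρt)_2) / ρ_m.
Σt_1 = 32900 m; Σt_2 = 14050 m; Σ(ρt)_1 = 95543; Σ(ρt)_2 = 36590.5 (in m·g/cm³).
e = (32900 − 14050) − (95543 − 36590.5) / 3.36 = 1300 m.

1300 m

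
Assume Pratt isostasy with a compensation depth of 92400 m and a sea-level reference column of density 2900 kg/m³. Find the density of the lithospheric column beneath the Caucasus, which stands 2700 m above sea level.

2820 kg/m³

Pratt balance: ρ_ref D = ρ (D + h).
ρ = ρ_ref D/(D + h) = 2900 × 92400 m/(92400 m + 2700 m) = 2820 kg/m³.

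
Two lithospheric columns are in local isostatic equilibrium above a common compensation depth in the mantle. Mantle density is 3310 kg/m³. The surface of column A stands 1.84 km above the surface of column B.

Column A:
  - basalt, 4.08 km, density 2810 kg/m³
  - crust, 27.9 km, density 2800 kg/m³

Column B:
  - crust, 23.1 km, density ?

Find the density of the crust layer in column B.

Take the compensation level at the base of the deeper column (depth z_c below the surface of column A) and equate Σ ρ_i t_i down to z_c; mantle fills any gap and the z_c terms cancel.
Column A: 4.08×2810 + 27.9×2800 + (z_c − 31.98)×3310
Column B: 1.84×0 + 23.1×ρ + (z_c − 1.84 − 23.1)×3310
The z_c×3310 term appears on both sides and cancels. Collect the known terms of each column as K = Σ(ρt)_known − 3310 × (depth of known layers): K_A = 89584.8 − 3310×31.98 = −16269; K_B = 0 − 3310×(1.84 + 23.1) = −82551.4.
Balance: K_A = K_B + 23.1×ρ, so ρ = (K_A − K_B)/23.1 = 66282.4/23.1 = 2870 kg/m³.

2870 kg/m³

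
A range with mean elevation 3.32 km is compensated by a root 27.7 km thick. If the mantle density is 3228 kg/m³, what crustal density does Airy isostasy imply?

ρ_c h = (ρ_m − ρ_c) r → ρ_c (h + r) = ρ_m r → ρ_c = ρ_m r / (h + r).
ρ_c = 3228 × 27.7 km / (3.32 km + 27.7 km) = 2880 kg/m³.

2880 kg/m³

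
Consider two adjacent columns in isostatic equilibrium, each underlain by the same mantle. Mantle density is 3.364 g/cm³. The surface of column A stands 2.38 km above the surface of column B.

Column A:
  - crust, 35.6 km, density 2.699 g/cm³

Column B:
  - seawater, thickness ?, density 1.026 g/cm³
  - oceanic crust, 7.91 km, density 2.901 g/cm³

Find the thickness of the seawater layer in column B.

5.13 km

Take the compensation level at the base of the deeper column (depth z_c below the surface of column A) and equate Σ ρ_i t_i down to z_c; mantle fills any gap and the z_c terms cancel.
Column A: 35.6×2.699 + (z_c − 35.6)×3.364
Column B: 2.38×0 + x×1.026 + 7.91×2.901 + (z_c − 2.38 − 7.91 − x)×3.364
The z_c×3.364 term appears on both sides and cancels. Collect the known terms of each column as K = Σ(ρt)_known − 3.364 × (depth of known layers): K_A = 96.0844 − 3.364×35.6 = −23.674; K_B = 22.94691 − 3.364×(2.38 + 7.91) = −11.66865.
Balance: K_A = K_B − x×(3.364 − 1.026), so x = (K_B − K_A)/(3.364 − 1.026) = 12.0053/2.338 = 5.13 km.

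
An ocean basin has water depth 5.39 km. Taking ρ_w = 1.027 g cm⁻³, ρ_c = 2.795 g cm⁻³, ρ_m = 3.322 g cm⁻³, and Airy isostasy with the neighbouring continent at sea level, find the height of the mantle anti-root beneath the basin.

18.1 km

Isostatic balance requires: replacing crust with seawater at the top is compensated by replacing crust with mantle at the base: d (ρ_c − ρ_w) = a (ρ_m − ρ_c).
a = d (ρ_c − ρ_w)/(ρ_m − ρ_c) = 5.39 km × 1.768/0.527 = 18.1 km.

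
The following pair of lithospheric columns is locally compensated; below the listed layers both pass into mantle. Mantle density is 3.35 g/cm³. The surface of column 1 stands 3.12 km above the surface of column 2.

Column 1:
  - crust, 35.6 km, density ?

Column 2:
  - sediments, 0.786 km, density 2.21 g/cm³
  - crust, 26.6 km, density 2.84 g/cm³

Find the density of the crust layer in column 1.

Take the compensation level at the base of the deeper column (depth z_c below the surface of column 1) and equate Σ ρ_i t_i down to z_c; mantle fills any gap and the z_c terms cancel.
Column 1: 35.6×ρ + (z_c − 35.6)×3.35
Column 2: 3.12×0 + 0.786×2.21 + 26.6×2.84 + (z_c − 3.12 − 27.386)×3.35
The z_c×3.35 term appears on both sides and cancels. Collect the known terms of each column as K = Σ(ρt)_known − 3.35 × (depth of known layers): K_1 = 0 − 3.35×35.6 = −119.26; K_2 = 77.28106 − 3.35×(3.12 + 27.386) = −24.91404.
Balance: K_1 + 35.6×ρ = K_2, so ρ = (K_2 − K_1)/35.6 = 94.346/35.6 = 2.65 g/cm³.

2.65 g/cm³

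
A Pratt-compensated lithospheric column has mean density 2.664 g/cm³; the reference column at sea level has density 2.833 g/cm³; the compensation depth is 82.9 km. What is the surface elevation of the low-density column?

5.26 km

ρ_ref D = ρ (D + h) → h = D (ρ_ref − ρ)/ρ.
h = 82.9 km × (2.833 − 2.664)/2.664 = 5.26 km.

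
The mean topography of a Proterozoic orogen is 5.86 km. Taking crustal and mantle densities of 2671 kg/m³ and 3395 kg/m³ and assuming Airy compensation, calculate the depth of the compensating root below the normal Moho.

In Airy isostatic equilibrium: the weight of the topography is balanced by the buoyancy of the root, ρ_c h = (ρ_m − ρ_c) r.
r = h · ρ_c / (ρ_m − ρ_c) = 5.86 km × 2671 / (3395 − 2671) = 21.6 km.

21.6 km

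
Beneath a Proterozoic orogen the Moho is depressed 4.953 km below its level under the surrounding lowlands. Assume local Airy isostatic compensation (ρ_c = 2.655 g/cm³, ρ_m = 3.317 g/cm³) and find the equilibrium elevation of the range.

1.23 km

In Airy isostatic equilibrium: ρ_c h = (ρ_m − ρ_c) r.
h = r (ρ_m − ρ_c) / ρ_c = 4.953 km × (3.317 − 2.655) / 2.655 = 1.23 km.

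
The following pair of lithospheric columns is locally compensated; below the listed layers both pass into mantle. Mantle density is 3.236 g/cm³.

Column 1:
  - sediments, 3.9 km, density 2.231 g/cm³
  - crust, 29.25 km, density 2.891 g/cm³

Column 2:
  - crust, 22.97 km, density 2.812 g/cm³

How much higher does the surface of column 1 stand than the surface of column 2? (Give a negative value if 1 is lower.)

For any compensation level in the mantle, the mantle terms cancel and isostasy reduces to e = (Σt_1 − Σt_2) − (Σ(ρt)_1 − Σ(ρt)_2) / ρ_m.
Σt_1 = 33.15 km; Σt_2 = 22.97 km; Σ(ρt)_1 = 93.26265; Σ(ρt)_2 = 64.59164 (in km·g/cm³).
e = (33.15 − 22.97) − (93.26265 − 64.59164) / 3.236 = 1.32 km.

1.32 km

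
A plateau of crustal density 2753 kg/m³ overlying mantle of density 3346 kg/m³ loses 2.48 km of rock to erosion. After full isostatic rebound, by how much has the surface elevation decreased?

Rebound u = e ρ_c/ρ_m = 2.48 km × 2753/3346 = 2.04 km.
Net surface drop = e − u = 2.48 km − 2.04 km = e (ρ_m − ρ_c)/ρ_m = 0.44 km.

0.44 km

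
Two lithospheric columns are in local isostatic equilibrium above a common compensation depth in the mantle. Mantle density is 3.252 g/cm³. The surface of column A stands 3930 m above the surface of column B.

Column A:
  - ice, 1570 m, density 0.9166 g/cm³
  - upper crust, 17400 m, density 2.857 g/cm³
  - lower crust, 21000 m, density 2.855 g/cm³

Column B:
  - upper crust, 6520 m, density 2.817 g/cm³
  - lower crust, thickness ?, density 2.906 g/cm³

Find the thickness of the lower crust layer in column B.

Take the compensation level at the base of the deeper column (depth z_c below the surface of column A) and equate Σ ρ_i t_i down to z_c; mantle fills any gap and the z_c terms cancel.
Column A: 1570×0.9166 + 17400×2.857 + 21000×2.855 + (z_c − 39970)×3.252
Column B: 3930×0 + 6520×2.817 + x×2.906 + (z_c − 3930 − 6520 − x)×3.252
The z_c×3.252 term appears on both sides and cancels. Collect the known terms of each column as K = Σ(ρt)_known − 3.252 × (depth of known layers): K_A = 111105.862 − 3.252×39970 = −18876.578; K_B = 18366.84 − 3.252×(3930 + 6520) = −15616.56.
Balance: K_A = K_B − x×(3.252 − 2.906), so x = (K_B − K_A)/(3.252 − 2.906) = 3260.02/0.346 = 9420 m.

9420 m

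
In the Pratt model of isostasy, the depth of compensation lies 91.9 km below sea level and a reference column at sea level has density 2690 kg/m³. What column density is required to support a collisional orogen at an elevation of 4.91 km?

Pratt balance: ρ_ref D = ρ (D + h).
ρ = ρ_ref D/(D + h) = 2690 × 91.9 km/(91.9 km + 4.91 km) = 2550 kg/m³.

2550 kg/m³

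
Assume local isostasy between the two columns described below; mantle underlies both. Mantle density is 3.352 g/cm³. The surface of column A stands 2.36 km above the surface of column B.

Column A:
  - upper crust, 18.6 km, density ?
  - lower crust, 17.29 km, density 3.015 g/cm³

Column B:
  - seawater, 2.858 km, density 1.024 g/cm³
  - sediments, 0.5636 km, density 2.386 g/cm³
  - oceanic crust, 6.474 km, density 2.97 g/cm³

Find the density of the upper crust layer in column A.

Take the compensation level at the base of the deeper column (depth z_c below the surface of column A) and equate Σ ρ_i t_i down to z_c; mantle fills any gap and the z_c terms cancel.
Column A: 18.6×ρ + 17.29×3.015 + (z_c − 35.89)×3.352
Column B: 2.36×0 + 2.858×1.024 + 0.5636×2.386 + 6.474×2.97 + (z_c − 2.36 − 9.8956)×3.352
The z_c×3.352 term appears on both sides and cancels. Collect the known terms of each column as K = Σ(ρt)_known − 3.352 × (depth of known layers): K_A = 52.12935 − 3.352×35.89 = −68.17393; K_B = 23.4991216 − 3.352×(2.36 + 9.8956) = −17.5816496.
Balance: K_A + 18.6×ρ = K_B, so ρ = (K_B − K_A)/18.6 = 50.5923/18.6 = 2.72 g/cm³.

2.72 g/cm³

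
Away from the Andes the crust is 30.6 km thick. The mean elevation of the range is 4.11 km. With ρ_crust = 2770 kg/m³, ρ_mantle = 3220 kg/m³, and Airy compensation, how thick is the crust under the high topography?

Root depth r = h ρ_c / (ρ_m − ρ_c) = 4.11 km × 2770 / 450 = 25.3 km.
Total thickness = T + h + r = 30.6 km + 4.11 km + 25.3 km = 60 km.

60 km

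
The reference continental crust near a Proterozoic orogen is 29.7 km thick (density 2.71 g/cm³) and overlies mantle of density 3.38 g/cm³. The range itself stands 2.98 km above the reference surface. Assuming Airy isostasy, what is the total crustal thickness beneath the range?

44.7 km

Root depth r = h ρ_c / (ρ_m − ρ_c) = 2.98 km × 2.71 / 0.67 = 12.05 km.
Total thickness = T + h + r = 29.7 km + 2.98 km + 12.05 km = 44.7 km.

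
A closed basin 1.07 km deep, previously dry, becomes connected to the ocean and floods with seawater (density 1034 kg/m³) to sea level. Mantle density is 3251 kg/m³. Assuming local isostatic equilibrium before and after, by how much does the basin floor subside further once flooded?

0.499 km

After flooding the water column is d + s deep. Its weight must equal the weight of mantle displaced by the extra subsidence s: (d + s) ρ_w = s ρ_m.
s = d ρ_w / (ρ_m − ρ_w) = 1.07 km × 1034/(3251 − 1034) = 0.499 km.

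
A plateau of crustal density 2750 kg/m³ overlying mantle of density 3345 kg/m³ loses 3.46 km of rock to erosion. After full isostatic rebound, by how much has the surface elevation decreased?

0.615 km

Rebound u = e ρ_c/ρ_m = 3.46 km × 2750/3345 = 2.845 km.
Net surface drop = e − u = 3.46 km − 2.845 km = e (ρ_m − ρ_c)/ρ_m = 0.615 km.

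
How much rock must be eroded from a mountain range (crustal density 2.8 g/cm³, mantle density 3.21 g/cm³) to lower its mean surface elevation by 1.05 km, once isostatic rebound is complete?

8.22 km

Net drop Δ = e − u = e − e ρ_c/ρ_m = e (ρ_m − ρ_c)/ρ_m.
e = Δ ρ_m/(ρ_m − ρ_c) = 1.05 km × 3.21/0.41 = 8.22 km.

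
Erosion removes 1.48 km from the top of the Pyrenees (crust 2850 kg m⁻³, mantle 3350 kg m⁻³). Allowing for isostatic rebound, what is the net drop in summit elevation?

0.221 km

Rebound u = e ρ_c/ρ_m = 1.48 km × 2850/3350 = 1.259 km.
Net surface drop = e − u = 1.48 km − 1.259 km = e (ρ_m − ρ_c)/ρ_m = 0.221 km.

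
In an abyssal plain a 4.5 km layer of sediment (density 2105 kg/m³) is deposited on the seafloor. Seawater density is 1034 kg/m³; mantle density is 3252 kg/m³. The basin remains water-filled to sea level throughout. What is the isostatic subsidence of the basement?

2.17 km

Submarine loading: the sediment displaces seawater, and the subsidence is in turn flooded, so s (ρ_m − ρ_w) = t (ρ_sed − ρ_w).
s = 4.5 km × (2105 − 1034) / (3252 − 1034) = 2.17 km.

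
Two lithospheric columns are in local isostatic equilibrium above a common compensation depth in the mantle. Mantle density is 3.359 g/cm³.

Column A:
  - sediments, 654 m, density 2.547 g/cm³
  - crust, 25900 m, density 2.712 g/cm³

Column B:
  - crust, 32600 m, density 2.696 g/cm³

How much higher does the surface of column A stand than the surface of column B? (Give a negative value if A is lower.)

For any compensation level in the mantle, the mantle terms cancel and isostasy reduces to e = (Σt_A − Σt_B) − (Σ(ρt)_A − Σ(ρt)_B) / ρ_m.
Σt_A = 26554 m; Σt_B = 32600 m; Σ(ρt)_A = 71906.538; Σ(ρt)_B = 87889.6 (in m·g/cm³).
e = (26554 − 32600) − (71906.538 − 87889.6) / 3.359 = −1290 m.

−1290 m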